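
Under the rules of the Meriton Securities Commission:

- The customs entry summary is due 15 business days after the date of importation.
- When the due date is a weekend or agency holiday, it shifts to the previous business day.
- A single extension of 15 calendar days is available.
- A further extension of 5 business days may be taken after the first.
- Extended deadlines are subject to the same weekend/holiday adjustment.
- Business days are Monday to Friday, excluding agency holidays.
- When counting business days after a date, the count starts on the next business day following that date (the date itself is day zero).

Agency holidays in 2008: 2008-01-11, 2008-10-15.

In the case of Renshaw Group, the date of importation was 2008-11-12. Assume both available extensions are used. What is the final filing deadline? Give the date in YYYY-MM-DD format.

15 business days after 2008-11-12, excluding weekends and holidays, is 2008-12-03.
2008-12-03 is a Wednesday and not a listed holiday, so it stands.
Applying the 15-calendar-day extension: 2008-12-03 + 15 days = 2008-12-18.
2008-12-18 is a Thursday and not a listed holiday, so it stands.
Counting 5 further business days from 2008-12-18 reaches 2008-12-25.
2008-12-25 is a Thursday and not a listed holiday, so it stands.
So the filing is due 2008-12-25.

2008-12-25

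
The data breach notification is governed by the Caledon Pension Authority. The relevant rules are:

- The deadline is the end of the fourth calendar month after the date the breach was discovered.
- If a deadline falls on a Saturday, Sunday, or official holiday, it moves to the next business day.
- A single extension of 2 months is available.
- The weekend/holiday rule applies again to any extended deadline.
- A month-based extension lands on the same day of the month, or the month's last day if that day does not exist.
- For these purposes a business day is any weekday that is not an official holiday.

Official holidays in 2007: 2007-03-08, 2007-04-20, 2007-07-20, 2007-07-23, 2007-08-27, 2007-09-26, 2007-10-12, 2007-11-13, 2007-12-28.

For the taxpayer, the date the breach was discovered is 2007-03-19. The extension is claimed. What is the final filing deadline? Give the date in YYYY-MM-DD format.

4 months after 2007-03-19 falls in July 2007; the last day of that month is 2007-07-31.
2007-07-31 falls on a Tuesday, which is a business day, so no adjustment is needed.
The 2 months extension carries 2007-07-31 to 2007-09-30 (day 31 does not exist in September, so the month's last day is used).
2007-09-30 is a Sunday, so it moves to the next business day, 2007-10-01 (Monday).
Final deadline: 2007-10-01.

2007-10-01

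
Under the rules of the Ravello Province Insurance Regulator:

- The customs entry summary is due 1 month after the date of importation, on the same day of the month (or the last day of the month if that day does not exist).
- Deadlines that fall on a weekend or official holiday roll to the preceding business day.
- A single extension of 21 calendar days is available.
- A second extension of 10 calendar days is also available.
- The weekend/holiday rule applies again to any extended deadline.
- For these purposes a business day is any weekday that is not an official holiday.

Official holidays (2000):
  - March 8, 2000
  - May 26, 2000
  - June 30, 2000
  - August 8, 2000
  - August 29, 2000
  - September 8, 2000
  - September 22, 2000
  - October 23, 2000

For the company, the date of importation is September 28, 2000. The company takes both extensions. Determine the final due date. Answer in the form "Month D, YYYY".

November 27, 2000

1 month after September 28, 2000, on the same day of the month, is October 28, 2000.
Because October 28, 2000 is a Saturday, the deadline becomes October 27, 2000 (Friday).
With the 21-day extension, October 27, 2000 becomes November 17, 2000.
Since November 17, 2000 is a Friday and not a holiday, the date is unchanged.
With the 10-day extension, November 17, 2000 becomes November 27, 2000.
November 27, 2000 falls on a Monday, which is a business day, so no adjustment is needed.
So the filing is due November 27, 2000.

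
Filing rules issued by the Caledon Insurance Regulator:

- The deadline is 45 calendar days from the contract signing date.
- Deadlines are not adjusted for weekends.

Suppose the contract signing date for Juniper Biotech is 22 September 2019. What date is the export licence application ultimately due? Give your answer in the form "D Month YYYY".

6 November 2019

Trigger date 22 September 2019 + 45 calendar days = 6 November 2019.
6 November 2019 is a Wednesday; no weekend or holiday adjustment applies.
Deadline: 6 November 2019.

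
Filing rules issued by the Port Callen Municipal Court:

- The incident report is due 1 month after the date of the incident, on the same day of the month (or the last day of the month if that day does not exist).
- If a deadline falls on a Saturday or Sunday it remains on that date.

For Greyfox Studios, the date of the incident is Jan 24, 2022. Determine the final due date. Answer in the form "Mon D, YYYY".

Feb 24, 2022

1 month after Jan 24, 2022, on the same day of the month, is Feb 24, 2022.
Feb 24, 2022 is a Thursday; no weekend or holiday adjustment applies.
The final due date is Feb 24, 2022.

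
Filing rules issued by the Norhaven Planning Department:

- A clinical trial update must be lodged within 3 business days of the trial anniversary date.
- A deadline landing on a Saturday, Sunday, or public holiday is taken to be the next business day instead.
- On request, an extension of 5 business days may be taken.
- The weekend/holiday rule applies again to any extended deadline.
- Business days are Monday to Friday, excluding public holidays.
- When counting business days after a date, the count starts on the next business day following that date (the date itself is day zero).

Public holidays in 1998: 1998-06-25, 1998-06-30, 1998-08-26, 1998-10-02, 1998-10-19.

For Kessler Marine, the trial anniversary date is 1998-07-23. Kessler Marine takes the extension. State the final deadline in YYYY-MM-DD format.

1998-08-04

Counting 3 business days after 1998-07-23 (skipping weekends and listed holidays) reaches 1998-07-28.
1998-07-28 falls on a Tuesday, which is a business day, so no adjustment is needed.
Counting 5 further business days from 1998-07-28 reaches 1998-08-04.
Since 1998-08-04 is a Tuesday and not a holiday, the date is unchanged.
Final deadline: 1998-08-04.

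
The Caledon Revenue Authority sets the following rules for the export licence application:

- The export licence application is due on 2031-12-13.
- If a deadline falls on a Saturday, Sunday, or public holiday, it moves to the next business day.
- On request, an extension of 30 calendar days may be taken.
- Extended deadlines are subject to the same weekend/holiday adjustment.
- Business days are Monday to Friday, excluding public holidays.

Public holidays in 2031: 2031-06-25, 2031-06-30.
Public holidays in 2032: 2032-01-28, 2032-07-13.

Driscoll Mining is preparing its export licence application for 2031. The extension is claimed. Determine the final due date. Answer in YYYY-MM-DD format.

The statutory due date is 2031-12-13.
2031-12-13 is a Saturday; the next business day is 2031-12-15 (Monday).
Add the 30 calendar-day extension to 2031-12-15: 2032-01-14.
Since 2032-01-14 is a Wednesday and not a holiday, the date is unchanged.
Deadline: 2032-01-14.

2032-01-14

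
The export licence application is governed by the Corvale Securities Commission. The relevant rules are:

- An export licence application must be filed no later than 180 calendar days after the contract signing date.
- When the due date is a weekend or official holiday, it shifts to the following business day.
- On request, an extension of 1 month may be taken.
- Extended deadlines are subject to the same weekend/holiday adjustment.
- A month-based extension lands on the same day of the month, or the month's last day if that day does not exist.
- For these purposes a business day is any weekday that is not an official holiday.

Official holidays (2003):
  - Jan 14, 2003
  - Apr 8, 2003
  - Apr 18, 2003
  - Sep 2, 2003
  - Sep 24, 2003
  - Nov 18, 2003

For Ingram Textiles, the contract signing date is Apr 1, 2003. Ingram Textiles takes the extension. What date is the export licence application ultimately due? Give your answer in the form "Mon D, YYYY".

180 calendar days after Apr 1, 2003 is Sep 28, 2003.
Sep 28, 2003 is a Sunday; the next business day is Sep 29, 2003 (Monday).
The 1 month extension carries Sep 29, 2003 to Oct 29, 2003.
Oct 29, 2003 falls on a Wednesday, which is a business day, so no adjustment is needed.
So the filing is due Oct 29, 2003.

Oct 29, 2003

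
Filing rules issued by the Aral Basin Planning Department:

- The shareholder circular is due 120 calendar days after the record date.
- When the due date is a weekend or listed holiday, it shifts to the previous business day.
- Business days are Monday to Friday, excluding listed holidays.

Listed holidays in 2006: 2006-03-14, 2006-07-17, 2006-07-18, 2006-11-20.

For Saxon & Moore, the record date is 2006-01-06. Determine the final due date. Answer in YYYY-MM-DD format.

2006-05-05

120 calendar days after 2006-01-06 is 2006-05-06.
2006-05-06 is a Saturday; the preceding business day is 2006-05-05 (Friday).
The final due date is 2006-05-05.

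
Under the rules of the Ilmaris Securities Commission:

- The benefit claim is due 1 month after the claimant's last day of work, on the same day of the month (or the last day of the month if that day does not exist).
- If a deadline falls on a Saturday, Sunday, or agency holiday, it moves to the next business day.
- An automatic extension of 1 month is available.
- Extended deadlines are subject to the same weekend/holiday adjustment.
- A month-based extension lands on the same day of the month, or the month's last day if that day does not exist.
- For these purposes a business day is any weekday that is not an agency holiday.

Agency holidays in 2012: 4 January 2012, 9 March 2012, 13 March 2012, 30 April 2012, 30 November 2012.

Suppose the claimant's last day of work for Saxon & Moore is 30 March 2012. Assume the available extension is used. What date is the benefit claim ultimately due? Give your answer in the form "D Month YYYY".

1 month after 30 March 2012, on the same day of the month, is 30 April 2012.
30 April 2012 is a listed holiday; the next business day is 1 May 2012 (Tuesday).
Add 1 month to 1 May 2012: 1 June 2012.
Since 1 June 2012 is a Friday and not a holiday, the date is unchanged.
Final deadline: 1 June 2012.

1 June 2012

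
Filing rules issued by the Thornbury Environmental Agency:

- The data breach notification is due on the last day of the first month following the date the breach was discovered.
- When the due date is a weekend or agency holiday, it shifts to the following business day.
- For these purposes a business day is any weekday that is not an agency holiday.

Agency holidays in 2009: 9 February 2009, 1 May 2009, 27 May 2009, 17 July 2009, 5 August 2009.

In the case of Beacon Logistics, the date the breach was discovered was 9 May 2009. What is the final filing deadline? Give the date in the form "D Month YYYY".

1 month after 9 May 2009 falls in June 2009; the last day of that month is 30 June 2009.
Since 30 June 2009 is a Tuesday and not a holiday, the date is unchanged.
Final deadline: 30 June 2009.

30 June 2009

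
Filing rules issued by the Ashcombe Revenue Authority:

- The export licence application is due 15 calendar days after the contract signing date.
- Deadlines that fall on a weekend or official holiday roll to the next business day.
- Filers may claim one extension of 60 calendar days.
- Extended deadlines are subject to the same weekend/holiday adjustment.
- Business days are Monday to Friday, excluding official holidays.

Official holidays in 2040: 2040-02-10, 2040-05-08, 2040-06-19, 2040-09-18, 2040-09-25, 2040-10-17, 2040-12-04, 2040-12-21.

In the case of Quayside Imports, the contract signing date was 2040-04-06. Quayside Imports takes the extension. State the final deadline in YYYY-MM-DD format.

2040-06-22

15 calendar days after 2040-04-06 is 2040-04-21.
Because 2040-04-21 is a Saturday, the deadline becomes 2040-04-23 (Monday).
Applying the 60-calendar-day extension: 2040-04-23 + 60 days = 2040-06-22.
2040-06-22 falls on a Friday, which is a business day, so no adjustment is needed.
Final deadline: 2040-06-22.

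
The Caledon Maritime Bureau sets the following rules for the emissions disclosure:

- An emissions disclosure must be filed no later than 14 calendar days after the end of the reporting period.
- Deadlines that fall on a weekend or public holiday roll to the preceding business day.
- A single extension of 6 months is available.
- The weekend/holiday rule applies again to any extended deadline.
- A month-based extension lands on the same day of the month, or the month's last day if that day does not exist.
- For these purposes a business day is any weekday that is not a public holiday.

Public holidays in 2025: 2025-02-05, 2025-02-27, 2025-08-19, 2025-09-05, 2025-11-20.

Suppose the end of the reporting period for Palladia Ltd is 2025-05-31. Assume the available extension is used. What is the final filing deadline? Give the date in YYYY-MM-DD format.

2025-12-12

From 2025-05-31, 14 calendar days later is 2025-06-14.
Because 2025-06-14 is a Saturday, the deadline becomes 2025-06-13 (Friday).
The 6 months extension carries 2025-06-13 to 2025-12-13.
Because 2025-12-13 is a Saturday, the deadline becomes 2025-12-12 (Friday).
Deadline: 2025-12-12.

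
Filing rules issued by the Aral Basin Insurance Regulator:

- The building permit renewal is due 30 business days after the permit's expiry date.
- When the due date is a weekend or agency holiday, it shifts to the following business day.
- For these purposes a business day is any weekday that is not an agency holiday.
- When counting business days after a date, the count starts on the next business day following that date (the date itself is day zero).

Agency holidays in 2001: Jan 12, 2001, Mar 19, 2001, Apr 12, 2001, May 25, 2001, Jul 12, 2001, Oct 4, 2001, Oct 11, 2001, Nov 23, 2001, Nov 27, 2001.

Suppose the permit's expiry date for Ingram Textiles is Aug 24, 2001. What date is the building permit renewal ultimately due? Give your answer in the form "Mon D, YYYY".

Oct 8, 2001

Counting 30 business days after Aug 24, 2001 (skipping weekends and listed holidays) reaches Oct 8, 2001.
Oct 8, 2001 is a Monday and not a listed holiday, so it stands.
So the filing is due Oct 8, 2001.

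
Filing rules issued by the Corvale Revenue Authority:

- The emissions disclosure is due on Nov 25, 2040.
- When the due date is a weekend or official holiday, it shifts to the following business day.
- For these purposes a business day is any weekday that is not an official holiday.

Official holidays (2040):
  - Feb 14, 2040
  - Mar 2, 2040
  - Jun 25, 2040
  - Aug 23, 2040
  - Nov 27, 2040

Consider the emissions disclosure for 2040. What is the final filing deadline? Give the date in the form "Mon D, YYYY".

Nov 26, 2040

Start from the fixed due date, Nov 25, 2040.
Nov 25, 2040 falls on a Sunday. Rolling to the next business day gives Nov 26, 2040, a Monday.
Final deadline: Nov 26, 2040.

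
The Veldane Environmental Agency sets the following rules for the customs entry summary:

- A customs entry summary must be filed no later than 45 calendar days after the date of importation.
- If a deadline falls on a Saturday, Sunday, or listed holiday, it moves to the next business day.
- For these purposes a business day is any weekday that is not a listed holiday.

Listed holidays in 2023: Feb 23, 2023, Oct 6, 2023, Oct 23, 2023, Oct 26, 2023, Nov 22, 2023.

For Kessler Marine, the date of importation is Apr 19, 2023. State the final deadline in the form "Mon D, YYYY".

Jun 5, 2023

Trigger date Apr 19, 2023 + 45 calendar days = Jun 3, 2023.
Because Jun 3, 2023 is a Saturday, the deadline becomes Jun 5, 2023 (Monday).
The final due date is Jun 5, 2023.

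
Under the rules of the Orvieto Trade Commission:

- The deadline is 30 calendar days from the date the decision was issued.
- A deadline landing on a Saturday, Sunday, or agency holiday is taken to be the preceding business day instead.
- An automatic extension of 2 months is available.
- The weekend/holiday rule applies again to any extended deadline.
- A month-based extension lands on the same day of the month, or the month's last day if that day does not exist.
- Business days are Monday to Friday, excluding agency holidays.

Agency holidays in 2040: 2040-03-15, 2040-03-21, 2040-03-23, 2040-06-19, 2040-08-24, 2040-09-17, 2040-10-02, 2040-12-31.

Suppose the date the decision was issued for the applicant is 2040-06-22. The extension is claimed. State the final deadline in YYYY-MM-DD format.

30 calendar days after 2040-06-22 is 2040-07-22.
Because 2040-07-22 is a Sunday, the deadline becomes 2040-07-20 (Friday).
The 2 months extension carries 2040-07-20 to 2040-09-20.
2040-09-20 falls on a Thursday, which is a business day, so no adjustment is needed.
The final due date is 2040-09-20.

2040-09-20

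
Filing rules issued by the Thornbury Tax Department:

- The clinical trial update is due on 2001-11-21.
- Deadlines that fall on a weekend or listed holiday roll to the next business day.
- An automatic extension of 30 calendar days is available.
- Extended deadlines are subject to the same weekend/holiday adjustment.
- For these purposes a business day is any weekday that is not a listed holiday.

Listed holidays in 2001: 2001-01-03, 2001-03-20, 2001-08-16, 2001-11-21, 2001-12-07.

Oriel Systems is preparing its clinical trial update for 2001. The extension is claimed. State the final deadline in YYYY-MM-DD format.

The stated deadline is 2001-11-21.
2001-11-21 is a listed holiday, so it moves to the next business day, 2001-11-22 (Thursday).
The 30-calendar-day extension moves the deadline from 2001-11-22 to 2001-12-22.
2001-12-22 is a Saturday; the next business day is 2001-12-24 (Monday).
The final due date is 2001-12-24.

2001-12-24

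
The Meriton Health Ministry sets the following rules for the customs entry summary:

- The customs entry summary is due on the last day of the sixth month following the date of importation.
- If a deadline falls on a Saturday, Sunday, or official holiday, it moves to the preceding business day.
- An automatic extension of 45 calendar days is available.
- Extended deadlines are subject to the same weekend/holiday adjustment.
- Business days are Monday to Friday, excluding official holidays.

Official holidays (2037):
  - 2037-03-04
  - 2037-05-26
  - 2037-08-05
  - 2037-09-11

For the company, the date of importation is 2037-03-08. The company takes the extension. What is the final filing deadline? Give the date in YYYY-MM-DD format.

2037-11-13

6 months after 2037-03-08 is September 2037; that month ends on 2037-09-30.
Since 2037-09-30 is a Wednesday and not a holiday, the date is unchanged.
Add the 45 calendar-day extension to 2037-09-30: 2037-11-14.
2037-11-14 is a Saturday; the preceding business day is 2037-11-13 (Friday).
The final due date is 2037-11-13.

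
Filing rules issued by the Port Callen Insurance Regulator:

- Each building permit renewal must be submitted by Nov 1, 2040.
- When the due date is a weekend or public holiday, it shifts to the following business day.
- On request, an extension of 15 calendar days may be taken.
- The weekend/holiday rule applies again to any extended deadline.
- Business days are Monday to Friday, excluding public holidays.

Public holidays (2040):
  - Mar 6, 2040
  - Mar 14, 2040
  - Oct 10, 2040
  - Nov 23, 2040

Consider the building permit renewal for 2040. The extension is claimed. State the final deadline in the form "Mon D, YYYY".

The stated deadline is Nov 1, 2040.
Nov 1, 2040 is a Thursday and not a listed holiday, so it stands.
Applying the 15-calendar-day extension: Nov 1, 2040 + 15 days = Nov 16, 2040.
Nov 16, 2040 is a Friday and not a listed holiday, so it stands.
So the filing is due Nov 16, 2040.

Nov 16, 2040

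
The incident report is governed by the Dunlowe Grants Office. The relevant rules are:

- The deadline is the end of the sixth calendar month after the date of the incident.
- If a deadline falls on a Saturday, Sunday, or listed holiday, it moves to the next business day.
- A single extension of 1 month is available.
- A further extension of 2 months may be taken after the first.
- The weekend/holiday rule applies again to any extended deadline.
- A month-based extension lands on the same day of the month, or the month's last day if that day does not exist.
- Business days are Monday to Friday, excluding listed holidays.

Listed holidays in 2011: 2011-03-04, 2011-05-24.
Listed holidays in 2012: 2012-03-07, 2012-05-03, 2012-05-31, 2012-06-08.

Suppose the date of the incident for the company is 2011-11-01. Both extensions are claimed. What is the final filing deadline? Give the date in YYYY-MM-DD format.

2012-09-03

6 months after 2011-11-01 falls in May 2012; the last day of that month is 2012-05-31.
2012-05-31 falls on a listed holiday. Rolling to the next business day gives 2012-06-01, a Friday.
The 1 month extension carries 2012-06-01 to 2012-07-01.
2012-07-01 falls on a Sunday. Rolling to the next business day gives 2012-07-02, a Monday.
The 2 months extension carries 2012-07-02 to 2012-09-02.
2012-09-02 is a Sunday, so it moves to the next business day, 2012-09-03 (Monday).
The final due date is 2012-09-03.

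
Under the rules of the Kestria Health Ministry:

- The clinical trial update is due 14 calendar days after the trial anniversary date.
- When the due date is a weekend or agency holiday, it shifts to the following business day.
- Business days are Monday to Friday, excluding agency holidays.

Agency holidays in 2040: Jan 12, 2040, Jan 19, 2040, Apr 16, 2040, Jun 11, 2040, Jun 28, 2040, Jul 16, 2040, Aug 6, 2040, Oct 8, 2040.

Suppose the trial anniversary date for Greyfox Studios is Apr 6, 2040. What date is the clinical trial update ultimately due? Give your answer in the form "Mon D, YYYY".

14 calendar days after Apr 6, 2040 is Apr 20, 2040.
Apr 20, 2040 falls on a Friday, which is a business day, so no adjustment is needed.
So the filing is due Apr 20, 2040.

Apr 20, 2040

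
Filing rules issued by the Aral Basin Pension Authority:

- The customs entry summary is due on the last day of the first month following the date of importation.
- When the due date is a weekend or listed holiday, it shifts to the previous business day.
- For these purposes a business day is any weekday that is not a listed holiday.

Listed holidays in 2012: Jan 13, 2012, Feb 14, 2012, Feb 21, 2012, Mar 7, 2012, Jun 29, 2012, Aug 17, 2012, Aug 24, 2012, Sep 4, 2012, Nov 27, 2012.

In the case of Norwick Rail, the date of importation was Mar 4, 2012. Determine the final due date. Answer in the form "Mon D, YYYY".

Apr 30, 2012

1 month after Mar 4, 2012 falls in April 2012; the last day of that month is Apr 30, 2012.
Since Apr 30, 2012 is a Monday and not a holiday, the date is unchanged.
The final due date is Apr 30, 2012.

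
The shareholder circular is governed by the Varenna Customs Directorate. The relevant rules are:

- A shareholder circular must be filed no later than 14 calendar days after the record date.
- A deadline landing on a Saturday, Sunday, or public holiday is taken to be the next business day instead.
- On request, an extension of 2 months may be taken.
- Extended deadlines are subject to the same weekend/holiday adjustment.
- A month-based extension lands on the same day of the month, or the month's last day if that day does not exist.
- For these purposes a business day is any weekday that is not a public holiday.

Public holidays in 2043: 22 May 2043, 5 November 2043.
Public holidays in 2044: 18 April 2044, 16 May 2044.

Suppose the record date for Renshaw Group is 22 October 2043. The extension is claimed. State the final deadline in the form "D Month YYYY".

From 22 October 2043, 14 calendar days later is 5 November 2043.
5 November 2043 is a listed holiday; the next business day is 6 November 2043 (Friday).
Applying the 2 months extension: 2 months after 6 November 2043 is 6 January 2044.
6 January 2044 (Wednesday) is already a business day.
Deadline: 6 January 2044.

6 January 2044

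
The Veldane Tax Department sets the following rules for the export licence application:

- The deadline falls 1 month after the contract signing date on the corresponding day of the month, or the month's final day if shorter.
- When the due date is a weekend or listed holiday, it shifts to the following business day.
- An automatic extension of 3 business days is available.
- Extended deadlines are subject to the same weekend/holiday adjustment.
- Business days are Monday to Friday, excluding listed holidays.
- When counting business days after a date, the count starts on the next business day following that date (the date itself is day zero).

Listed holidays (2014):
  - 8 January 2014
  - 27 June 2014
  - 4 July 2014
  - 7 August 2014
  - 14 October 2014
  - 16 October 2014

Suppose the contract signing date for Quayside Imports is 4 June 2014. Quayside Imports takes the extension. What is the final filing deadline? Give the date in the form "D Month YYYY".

10 July 2014

1 month from 4 June 2014 is 4 July 2014.
4 July 2014 falls on a listed holiday. Rolling to the next business day gives 7 July 2014, a Monday.
The 3-business-day extension runs from 7 July 2014 to 10 July 2014.
Since 10 July 2014 is a Thursday and not a holiday, the date is unchanged.
So the filing is due 10 July 2014.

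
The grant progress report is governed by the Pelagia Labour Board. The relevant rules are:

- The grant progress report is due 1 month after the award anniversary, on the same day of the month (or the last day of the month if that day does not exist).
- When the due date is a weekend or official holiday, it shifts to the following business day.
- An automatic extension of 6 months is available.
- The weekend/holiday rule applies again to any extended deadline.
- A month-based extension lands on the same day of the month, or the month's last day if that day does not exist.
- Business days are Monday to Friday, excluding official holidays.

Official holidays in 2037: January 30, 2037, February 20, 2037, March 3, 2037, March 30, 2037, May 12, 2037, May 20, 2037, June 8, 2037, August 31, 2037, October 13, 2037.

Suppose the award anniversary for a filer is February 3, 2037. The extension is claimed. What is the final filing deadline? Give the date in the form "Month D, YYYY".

September 4, 2037

Moving 1 month forward from February 3, 2037 on the corresponding day gives March 3, 2037.
Because March 3, 2037 is a listed holiday, the deadline becomes March 4, 2037 (Wednesday).
The 6 months extension carries March 4, 2037 to September 4, 2037.
September 4, 2037 falls on a Friday, which is a business day, so no adjustment is needed.
Final deadline: September 4, 2037.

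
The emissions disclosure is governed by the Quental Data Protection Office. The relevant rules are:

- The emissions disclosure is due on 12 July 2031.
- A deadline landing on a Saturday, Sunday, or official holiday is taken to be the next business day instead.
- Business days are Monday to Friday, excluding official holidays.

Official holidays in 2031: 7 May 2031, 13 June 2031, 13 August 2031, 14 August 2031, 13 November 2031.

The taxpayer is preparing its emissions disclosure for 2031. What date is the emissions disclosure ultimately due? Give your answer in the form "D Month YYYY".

The stated deadline is 12 July 2031.
12 July 2031 is a Saturday, so it moves to the next business day, 14 July 2031 (Monday).
The final due date is 14 July 2031.

14 July 2031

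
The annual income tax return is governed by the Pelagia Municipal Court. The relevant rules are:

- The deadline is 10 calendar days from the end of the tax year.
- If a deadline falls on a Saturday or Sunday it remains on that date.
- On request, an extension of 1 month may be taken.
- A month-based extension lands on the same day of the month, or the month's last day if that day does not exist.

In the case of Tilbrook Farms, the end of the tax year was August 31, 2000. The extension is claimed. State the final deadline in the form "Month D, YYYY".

From August 31, 2000, 10 calendar days later is September 10, 2000.
September 10, 2000 falls on a Sunday. The rules make no weekend/holiday allowance, so it remains September 10, 2000.
Add 1 month to September 10, 2000: October 10, 2000.
October 10, 2000 falls on a Tuesday. The rules make no weekend/holiday allowance, so it remains October 10, 2000.
So the filing is due October 10, 2000.

October 10, 2000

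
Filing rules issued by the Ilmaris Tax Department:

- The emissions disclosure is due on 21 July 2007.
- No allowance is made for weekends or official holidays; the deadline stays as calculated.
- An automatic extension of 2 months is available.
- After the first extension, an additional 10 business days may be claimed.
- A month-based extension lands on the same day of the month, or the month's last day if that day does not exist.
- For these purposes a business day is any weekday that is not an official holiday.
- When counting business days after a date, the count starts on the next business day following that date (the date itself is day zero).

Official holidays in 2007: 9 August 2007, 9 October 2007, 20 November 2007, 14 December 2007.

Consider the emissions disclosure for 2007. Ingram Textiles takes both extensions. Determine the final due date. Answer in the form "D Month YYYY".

The statutory due date is 21 July 2007.
21 July 2007 is a Saturday; no weekend or holiday adjustment applies.
Applying the 2 months extension: 2 months after 21 July 2007 is 21 September 2007.
21 September 2007 falls on a Friday. The rules make no weekend/holiday allowance, so it remains 21 September 2007.
The 10-business-day extension runs from 21 September 2007 to 5 October 2007.
5 October 2007 falls on a Friday. The rules make no weekend/holiday allowance, so it remains 5 October 2007.
Deadline: 5 October 2007.

5 October 2007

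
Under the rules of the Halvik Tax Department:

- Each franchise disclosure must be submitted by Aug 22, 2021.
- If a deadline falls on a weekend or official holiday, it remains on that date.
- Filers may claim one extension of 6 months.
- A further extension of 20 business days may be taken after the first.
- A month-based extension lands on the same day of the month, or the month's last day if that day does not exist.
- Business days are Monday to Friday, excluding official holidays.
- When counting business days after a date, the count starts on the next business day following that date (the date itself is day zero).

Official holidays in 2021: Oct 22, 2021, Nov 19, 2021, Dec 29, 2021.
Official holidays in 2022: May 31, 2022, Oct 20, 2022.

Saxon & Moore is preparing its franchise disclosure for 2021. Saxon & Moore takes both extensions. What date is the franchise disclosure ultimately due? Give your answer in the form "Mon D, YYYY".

Mar 22, 2022

The statutory due date is Aug 22, 2021.
Aug 22, 2021 falls on a Sunday. The rules make no weekend/holiday allowance, so it remains Aug 22, 2021.
The 6 months extension carries Aug 22, 2021 to Feb 22, 2022.
No adjustment is made for weekends or holidays, so Feb 22, 2022 stands.
Counting 20 further business days from Feb 22, 2022 reaches Mar 22, 2022.
Mar 22, 2022 falls on a Tuesday. The rules make no weekend/holiday allowance, so it remains Mar 22, 2022.
Final deadline: Mar 22, 2022.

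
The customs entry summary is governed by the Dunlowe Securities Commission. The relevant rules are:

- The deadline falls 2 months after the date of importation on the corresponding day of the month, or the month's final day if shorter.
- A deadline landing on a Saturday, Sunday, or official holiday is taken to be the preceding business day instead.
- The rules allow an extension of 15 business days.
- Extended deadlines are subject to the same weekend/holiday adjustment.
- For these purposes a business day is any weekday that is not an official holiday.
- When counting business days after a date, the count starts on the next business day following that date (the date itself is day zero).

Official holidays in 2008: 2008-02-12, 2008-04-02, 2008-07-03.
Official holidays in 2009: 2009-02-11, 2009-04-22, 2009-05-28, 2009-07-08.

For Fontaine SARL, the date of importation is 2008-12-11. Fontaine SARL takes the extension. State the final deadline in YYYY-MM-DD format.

Moving 2 months forward from 2008-12-11 on the corresponding day gives 2009-02-11.
2009-02-11 falls on a listed holiday. Rolling to the preceding business day gives 2009-02-10, a Tuesday.
Applying the 15-business-day extension: 15 business days after 2009-02-10 is 2009-03-04.
2009-03-04 is a Wednesday and not a listed holiday, so it stands.
The final due date is 2009-03-04.

2009-03-04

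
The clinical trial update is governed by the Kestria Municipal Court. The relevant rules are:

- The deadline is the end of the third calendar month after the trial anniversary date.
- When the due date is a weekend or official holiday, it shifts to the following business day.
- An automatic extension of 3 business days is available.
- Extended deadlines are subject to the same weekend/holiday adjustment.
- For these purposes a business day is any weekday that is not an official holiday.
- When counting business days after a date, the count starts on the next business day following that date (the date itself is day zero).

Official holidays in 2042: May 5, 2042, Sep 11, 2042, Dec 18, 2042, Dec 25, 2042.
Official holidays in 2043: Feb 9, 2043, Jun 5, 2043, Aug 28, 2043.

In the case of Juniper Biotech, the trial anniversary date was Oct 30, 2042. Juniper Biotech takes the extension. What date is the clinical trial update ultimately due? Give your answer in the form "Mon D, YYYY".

The third month after Oct 30, 2042 is January 2043, whose last day is Jan 31, 2043.
Because Jan 31, 2043 is a Saturday, the deadline becomes Feb 2, 2043 (Monday).
Counting 3 further business days from Feb 2, 2043 reaches Feb 5, 2043.
Feb 5, 2043 is a Thursday and not a listed holiday, so it stands.
Deadline: Feb 5, 2043.

Feb 5, 2043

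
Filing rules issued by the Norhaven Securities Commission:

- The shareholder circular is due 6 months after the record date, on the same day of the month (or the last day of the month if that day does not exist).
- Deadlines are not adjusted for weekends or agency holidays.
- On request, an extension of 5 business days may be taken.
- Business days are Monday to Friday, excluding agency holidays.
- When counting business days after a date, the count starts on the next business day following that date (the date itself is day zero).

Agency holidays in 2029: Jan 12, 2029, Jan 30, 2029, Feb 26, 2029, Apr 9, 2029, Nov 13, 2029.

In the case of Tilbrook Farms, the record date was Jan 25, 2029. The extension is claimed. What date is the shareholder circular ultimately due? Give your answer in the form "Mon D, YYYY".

Aug 1, 2029

Moving 6 months forward from Jan 25, 2029 on the corresponding day gives Jul 25, 2029.
Jul 25, 2029 falls on a Wednesday. The rules make no weekend/holiday allowance, so it remains Jul 25, 2029.
The 5-business-day extension runs from Jul 25, 2029 to Aug 1, 2029.
No adjustment is made for weekends or holidays, so Aug 1, 2029 stands.
Deadline: Aug 1, 2029.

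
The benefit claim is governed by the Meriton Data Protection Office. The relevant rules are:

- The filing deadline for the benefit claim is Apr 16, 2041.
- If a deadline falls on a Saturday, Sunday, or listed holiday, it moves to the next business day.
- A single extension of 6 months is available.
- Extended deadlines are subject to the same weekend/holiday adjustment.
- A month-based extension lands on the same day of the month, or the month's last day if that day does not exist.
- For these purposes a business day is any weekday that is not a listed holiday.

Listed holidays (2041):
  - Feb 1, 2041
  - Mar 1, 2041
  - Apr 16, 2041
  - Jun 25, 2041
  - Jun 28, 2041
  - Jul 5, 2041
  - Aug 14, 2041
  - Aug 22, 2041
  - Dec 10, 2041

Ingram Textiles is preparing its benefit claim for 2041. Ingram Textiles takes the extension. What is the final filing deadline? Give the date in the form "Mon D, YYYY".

The statutory due date is Apr 16, 2041.
Apr 16, 2041 falls on a listed holiday. Rolling to the next business day gives Apr 17, 2041, a Wednesday.
Add 6 months to Apr 17, 2041: Oct 17, 2041.
Since Oct 17, 2041 is a Thursday and not a holiday, the date is unchanged.
Deadline: Oct 17, 2041.

Oct 17, 2041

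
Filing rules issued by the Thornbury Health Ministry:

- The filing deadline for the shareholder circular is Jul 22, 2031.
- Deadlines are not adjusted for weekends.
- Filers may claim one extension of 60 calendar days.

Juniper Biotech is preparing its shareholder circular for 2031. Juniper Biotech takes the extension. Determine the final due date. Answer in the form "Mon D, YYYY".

Sep 20, 2031

Start from the fixed due date, Jul 22, 2031.
Jul 22, 2031 falls on a Tuesday. The rules make no weekend/holiday allowance, so it remains Jul 22, 2031.
Add the 60 calendar-day extension to Jul 22, 2031: Sep 20, 2031.
No adjustment is made for weekends or holidays, so Sep 20, 2031 stands.
Deadline: Sep 20, 2031.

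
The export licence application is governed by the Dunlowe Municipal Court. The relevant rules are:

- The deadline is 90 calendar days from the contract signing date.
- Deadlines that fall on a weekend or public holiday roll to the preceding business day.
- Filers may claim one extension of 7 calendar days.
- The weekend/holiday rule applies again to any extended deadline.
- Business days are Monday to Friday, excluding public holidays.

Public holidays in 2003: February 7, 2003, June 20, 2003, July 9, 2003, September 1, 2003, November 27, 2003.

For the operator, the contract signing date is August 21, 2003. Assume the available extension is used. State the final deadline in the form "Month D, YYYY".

Adding 90 calendar days to August 21, 2003 gives November 19, 2003.
Since November 19, 2003 is a Wednesday and not a holiday, the date is unchanged.
The 7-calendar-day extension moves the deadline from November 19, 2003 to November 26, 2003.
November 26, 2003 (Wednesday) is already a business day.
So the filing is due November 26, 2003.

November 26, 2003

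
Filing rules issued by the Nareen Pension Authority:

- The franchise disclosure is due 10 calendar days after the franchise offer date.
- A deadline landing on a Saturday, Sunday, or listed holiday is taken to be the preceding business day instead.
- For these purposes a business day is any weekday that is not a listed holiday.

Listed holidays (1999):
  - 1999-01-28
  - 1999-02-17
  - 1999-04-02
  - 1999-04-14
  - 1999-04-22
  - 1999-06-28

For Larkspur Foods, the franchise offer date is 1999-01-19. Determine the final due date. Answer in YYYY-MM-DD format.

Trigger date 1999-01-19 + 10 calendar days = 1999-01-29.
1999-01-29 is a Friday and not a listed holiday, so it stands.
The final due date is 1999-01-29.

1999-01-29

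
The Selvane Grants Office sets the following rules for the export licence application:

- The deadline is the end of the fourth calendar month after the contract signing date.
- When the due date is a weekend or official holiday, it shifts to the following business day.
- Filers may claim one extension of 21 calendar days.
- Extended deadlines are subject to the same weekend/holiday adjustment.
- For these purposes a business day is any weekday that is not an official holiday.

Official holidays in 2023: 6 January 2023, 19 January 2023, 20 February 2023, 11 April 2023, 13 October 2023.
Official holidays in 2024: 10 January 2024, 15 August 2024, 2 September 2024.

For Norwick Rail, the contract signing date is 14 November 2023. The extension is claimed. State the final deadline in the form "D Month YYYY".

4 months after 14 November 2023 is March 2024; that month ends on 31 March 2024.
31 March 2024 is a Sunday, so it moves to the next business day, 1 April 2024 (Monday).
The 21-calendar-day extension moves the deadline from 1 April 2024 to 22 April 2024.
22 April 2024 (Monday) is already a business day.
The final due date is 22 April 2024.

22 April 2024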